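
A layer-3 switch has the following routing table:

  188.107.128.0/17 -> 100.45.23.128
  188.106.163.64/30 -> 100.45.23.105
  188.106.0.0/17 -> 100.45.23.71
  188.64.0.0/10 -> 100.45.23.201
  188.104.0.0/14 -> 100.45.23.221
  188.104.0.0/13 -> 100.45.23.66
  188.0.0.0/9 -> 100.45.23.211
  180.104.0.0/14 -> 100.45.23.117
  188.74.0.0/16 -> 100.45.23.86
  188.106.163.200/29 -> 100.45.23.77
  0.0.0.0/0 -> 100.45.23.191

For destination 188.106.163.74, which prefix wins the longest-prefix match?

Entries matching 188.106.163.74:
  0.0.0.0/0 (default, matches everything)
  188.0.0.0/9 (188.0.0.0 - 188.127.255.255)
  188.64.0.0/10 (188.64.0.0 - 188.127.255.255)
  188.104.0.0/13 (188.104.0.0 - 188.111.255.255)
  188.104.0.0/14 (188.104.0.0 - 188.107.255.255)
Most specific is 188.104.0.0/14.

188.104.0.0/14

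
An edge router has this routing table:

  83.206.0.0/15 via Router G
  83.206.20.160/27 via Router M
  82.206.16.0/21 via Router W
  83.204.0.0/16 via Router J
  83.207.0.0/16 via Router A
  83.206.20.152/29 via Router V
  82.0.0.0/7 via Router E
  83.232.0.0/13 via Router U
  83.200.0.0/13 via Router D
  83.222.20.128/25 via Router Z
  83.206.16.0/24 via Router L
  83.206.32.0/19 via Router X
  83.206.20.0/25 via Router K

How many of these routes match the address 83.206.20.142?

Prefixes containing 83.206.20.142:
  82.0.0.0/7 (82.0.0.0 - 83.255.255.255)
  83.200.0.0/13 (83.200.0.0 - 83.207.255.255)
  83.206.0.0/15 (83.206.0.0 - 83.207.255.255)
Total matching entries: 3.

3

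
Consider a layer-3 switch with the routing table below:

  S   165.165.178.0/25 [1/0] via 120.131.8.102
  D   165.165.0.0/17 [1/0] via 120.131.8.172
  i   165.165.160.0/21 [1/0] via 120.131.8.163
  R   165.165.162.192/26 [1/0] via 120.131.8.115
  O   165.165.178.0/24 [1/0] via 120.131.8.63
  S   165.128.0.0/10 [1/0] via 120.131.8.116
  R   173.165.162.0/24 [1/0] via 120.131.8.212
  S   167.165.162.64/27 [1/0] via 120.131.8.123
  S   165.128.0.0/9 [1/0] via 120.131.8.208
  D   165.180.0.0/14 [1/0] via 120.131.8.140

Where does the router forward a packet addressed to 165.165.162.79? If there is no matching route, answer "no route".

120.131.8.163

Routes whose prefix contains 165.165.162.79:
  165.128.0.0/9 (165.128.0.0 - 165.255.255.255) -> 120.131.8.208
  165.128.0.0/10 (165.128.0.0 - 165.191.255.255) -> 120.131.8.116
  165.165.160.0/21 (165.165.160.0 - 165.165.167.255) -> 120.131.8.163
More-specific entries that do NOT match:
  167.165.162.64/27 (167.165.162.64 - 167.165.162.95) does not contain 165.165.162.79
  165.165.162.192/26 (165.165.162.192 - 165.165.162.255) does not contain 165.165.162.79
  165.165.178.0/25 (165.165.178.0 - 165.165.178.127) does not contain 165.165.162.79
  165.165.178.0/24 (165.165.178.0 - 165.165.178.255) does not contain 165.165.162.79
  173.165.162.0/24 (173.165.162.0 - 173.165.162.255) does not contain 165.165.162.79
Longest matching prefix is /21 -> next hop 120.131.8.163.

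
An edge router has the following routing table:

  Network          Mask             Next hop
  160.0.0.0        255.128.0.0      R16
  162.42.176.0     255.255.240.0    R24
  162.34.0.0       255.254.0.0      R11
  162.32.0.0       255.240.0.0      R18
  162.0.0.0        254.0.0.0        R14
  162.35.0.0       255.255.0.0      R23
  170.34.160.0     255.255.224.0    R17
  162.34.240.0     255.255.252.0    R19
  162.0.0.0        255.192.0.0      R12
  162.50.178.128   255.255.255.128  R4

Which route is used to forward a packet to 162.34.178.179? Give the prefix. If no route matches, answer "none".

162.34.0.0/15

Entries matching 162.34.178.179:
  162.0.0.0/7 (162.0.0.0 - 163.255.255.255)
  162.0.0.0/10 (162.0.0.0 - 162.63.255.255)
  162.32.0.0/12 (162.32.0.0 - 162.47.255.255)
  162.34.0.0/15 (162.34.0.0 - 162.35.255.255)
Most specific is 162.34.0.0/15.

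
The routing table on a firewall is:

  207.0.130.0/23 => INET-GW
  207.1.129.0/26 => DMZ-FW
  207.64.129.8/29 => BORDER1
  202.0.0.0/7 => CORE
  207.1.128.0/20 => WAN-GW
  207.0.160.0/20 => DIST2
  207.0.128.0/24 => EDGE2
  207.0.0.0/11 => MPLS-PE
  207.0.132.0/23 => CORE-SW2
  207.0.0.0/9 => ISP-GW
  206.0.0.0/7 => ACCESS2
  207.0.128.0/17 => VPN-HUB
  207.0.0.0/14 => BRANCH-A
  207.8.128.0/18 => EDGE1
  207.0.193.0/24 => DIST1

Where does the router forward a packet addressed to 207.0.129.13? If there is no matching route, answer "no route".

VPN-HUB

Routes whose prefix contains 207.0.129.13:
  206.0.0.0/7 (206.0.0.0 - 207.255.255.255) -> ACCESS2
  207.0.0.0/9 (207.0.0.0 - 207.127.255.255) -> ISP-GW
  207.0.0.0/11 (207.0.0.0 - 207.31.255.255) -> MPLS-PE
  207.0.0.0/14 (207.0.0.0 - 207.3.255.255) -> BRANCH-A
  207.0.128.0/17 (207.0.128.0 - 207.0.255.255) -> VPN-HUB
More-specific entries that do NOT match:
  207.64.129.8/29 (207.64.129.8 - 207.64.129.15) does not contain 207.0.129.13
  207.1.129.0/26 (207.1.129.0 - 207.1.129.63) does not contain 207.0.129.13
  207.0.128.0/24 (207.0.128.0 - 207.0.128.255) does not contain 207.0.129.13
  207.0.193.0/24 (207.0.193.0 - 207.0.193.255) does not contain 207.0.129.13
  207.0.130.0/23 (207.0.130.0 - 207.0.131.255) does not contain 207.0.129.13
  207.0.132.0/23 (207.0.132.0 - 207.0.133.255) does not contain 207.0.129.13
  207.1.128.0/20 (207.1.128.0 - 207.1.143.255) does not contain 207.0.129.13
  207.0.160.0/20 (207.0.160.0 - 207.0.175.255) does not contain 207.0.129.13
  207.8.128.0/18 (207.8.128.0 - 207.8.191.255) does not contain 207.0.129.13
Longest matching prefix is /17 -> next hop VPN-HUB.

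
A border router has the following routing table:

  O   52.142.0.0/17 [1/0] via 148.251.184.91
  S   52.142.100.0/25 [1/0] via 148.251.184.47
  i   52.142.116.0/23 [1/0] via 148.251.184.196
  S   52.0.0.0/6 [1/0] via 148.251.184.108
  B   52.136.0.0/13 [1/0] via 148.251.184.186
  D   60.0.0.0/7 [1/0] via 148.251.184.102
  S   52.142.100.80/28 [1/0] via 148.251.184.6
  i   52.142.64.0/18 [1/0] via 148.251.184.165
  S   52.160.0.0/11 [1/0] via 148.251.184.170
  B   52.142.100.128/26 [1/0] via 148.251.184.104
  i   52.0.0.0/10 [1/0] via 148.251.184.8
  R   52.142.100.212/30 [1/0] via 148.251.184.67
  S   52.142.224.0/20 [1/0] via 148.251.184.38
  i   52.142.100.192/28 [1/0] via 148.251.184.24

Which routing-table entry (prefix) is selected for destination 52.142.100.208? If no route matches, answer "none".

Entries matching 52.142.100.208:
  52.0.0.0/6 (52.0.0.0 - 55.255.255.255)
  52.136.0.0/13 (52.136.0.0 - 52.143.255.255)
  52.142.0.0/17 (52.142.0.0 - 52.142.127.255)
  52.142.64.0/18 (52.142.64.0 - 52.142.127.255)
Most specific is 52.142.64.0/18.

52.142.64.0/18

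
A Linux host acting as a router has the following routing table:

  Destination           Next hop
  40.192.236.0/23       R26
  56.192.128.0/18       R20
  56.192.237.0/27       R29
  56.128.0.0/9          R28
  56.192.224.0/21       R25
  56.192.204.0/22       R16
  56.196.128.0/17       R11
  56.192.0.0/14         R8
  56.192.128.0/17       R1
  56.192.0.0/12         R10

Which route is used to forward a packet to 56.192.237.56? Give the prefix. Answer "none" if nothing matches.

56.192.128.0/17

Entries matching 56.192.237.56:
  56.128.0.0/9 (56.128.0.0 - 56.255.255.255)
  56.192.0.0/12 (56.192.0.0 - 56.207.255.255)
  56.192.0.0/14 (56.192.0.0 - 56.195.255.255)
  56.192.128.0/17 (56.192.128.0 - 56.192.255.255)
Most specific is 56.192.128.0/17.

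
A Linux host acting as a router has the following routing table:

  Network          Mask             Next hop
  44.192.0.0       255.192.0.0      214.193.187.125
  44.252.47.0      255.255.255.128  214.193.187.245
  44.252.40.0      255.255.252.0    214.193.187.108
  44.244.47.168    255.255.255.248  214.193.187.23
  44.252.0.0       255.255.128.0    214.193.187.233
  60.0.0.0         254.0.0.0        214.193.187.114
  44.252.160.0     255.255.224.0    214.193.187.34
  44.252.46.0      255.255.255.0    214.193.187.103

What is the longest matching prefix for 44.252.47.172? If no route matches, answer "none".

Entries matching 44.252.47.172:
  44.192.0.0/10 (44.192.0.0 - 44.255.255.255)
  44.252.0.0/17 (44.252.0.0 - 44.252.127.255)
Most specific is 44.252.0.0/17.

44.252.0.0/17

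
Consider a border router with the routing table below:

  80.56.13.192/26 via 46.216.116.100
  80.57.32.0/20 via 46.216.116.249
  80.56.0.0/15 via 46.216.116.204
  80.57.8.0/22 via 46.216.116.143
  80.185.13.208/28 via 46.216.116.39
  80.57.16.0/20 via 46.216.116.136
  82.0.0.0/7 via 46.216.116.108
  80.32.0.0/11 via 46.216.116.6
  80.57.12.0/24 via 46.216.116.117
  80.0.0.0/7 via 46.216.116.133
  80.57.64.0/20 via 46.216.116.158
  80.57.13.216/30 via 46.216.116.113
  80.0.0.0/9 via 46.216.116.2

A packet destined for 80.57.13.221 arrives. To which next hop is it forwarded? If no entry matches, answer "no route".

Routes whose prefix contains 80.57.13.221:
  80.0.0.0/7 (80.0.0.0 - 81.255.255.255) -> 46.216.116.133
  80.0.0.0/9 (80.0.0.0 - 80.127.255.255) -> 46.216.116.2
  80.32.0.0/11 (80.32.0.0 - 80.63.255.255) -> 46.216.116.6
  80.56.0.0/15 (80.56.0.0 - 80.57.255.255) -> 46.216.116.204
More-specific entries that do NOT match:
  80.57.13.216/30 (80.57.13.216 - 80.57.13.219) does not contain 80.57.13.221
  80.185.13.208/28 (80.185.13.208 - 80.185.13.223) does not contain 80.57.13.221
  80.56.13.192/26 (80.56.13.192 - 80.56.13.255) does not contain 80.57.13.221
  80.57.12.0/24 (80.57.12.0 - 80.57.12.255) does not contain 80.57.13.221
  80.57.8.0/22 (80.57.8.0 - 80.57.11.255) does not contain 80.57.13.221
  80.57.32.0/20 (80.57.32.0 - 80.57.47.255) does not contain 80.57.13.221
  80.57.16.0/20 (80.57.16.0 - 80.57.31.255) does not contain 80.57.13.221
  80.57.64.0/20 (80.57.64.0 - 80.57.79.255) does not contain 80.57.13.221
Longest matching prefix is /15 -> next hop 46.216.116.204.

46.216.116.204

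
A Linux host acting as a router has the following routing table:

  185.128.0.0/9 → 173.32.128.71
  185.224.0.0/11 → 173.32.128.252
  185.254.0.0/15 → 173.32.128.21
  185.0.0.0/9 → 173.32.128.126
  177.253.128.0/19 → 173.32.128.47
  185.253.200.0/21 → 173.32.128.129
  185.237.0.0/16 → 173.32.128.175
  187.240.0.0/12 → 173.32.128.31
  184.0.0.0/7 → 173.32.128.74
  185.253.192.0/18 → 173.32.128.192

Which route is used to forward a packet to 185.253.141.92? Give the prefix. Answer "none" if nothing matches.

Entries matching 185.253.141.92:
  184.0.0.0/7 (184.0.0.0 - 185.255.255.255)
  185.128.0.0/9 (185.128.0.0 - 185.255.255.255)
  185.224.0.0/11 (185.224.0.0 - 185.255.255.255)
Most specific is 185.224.0.0/11.

185.224.0.0/11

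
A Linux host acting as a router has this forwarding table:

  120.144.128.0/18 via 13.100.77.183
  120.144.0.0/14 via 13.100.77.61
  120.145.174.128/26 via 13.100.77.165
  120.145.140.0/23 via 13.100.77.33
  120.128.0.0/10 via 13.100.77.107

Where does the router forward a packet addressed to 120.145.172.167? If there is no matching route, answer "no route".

Routes whose prefix contains 120.145.172.167:
  120.128.0.0/10 (120.128.0.0 - 120.191.255.255) -> 13.100.77.107
  120.144.0.0/14 (120.144.0.0 - 120.147.255.255) -> 13.100.77.61
More-specific entries that do NOT match:
  120.145.174.128/26 (120.145.174.128 - 120.145.174.191) does not contain 120.145.172.167
  120.145.140.0/23 (120.145.140.0 - 120.145.141.255) does not contain 120.145.172.167
  120.144.128.0/18 (120.144.128.0 - 120.144.191.255) does not contain 120.145.172.167
Longest matching prefix is /14 -> next hop 13.100.77.61.

13.100.77.61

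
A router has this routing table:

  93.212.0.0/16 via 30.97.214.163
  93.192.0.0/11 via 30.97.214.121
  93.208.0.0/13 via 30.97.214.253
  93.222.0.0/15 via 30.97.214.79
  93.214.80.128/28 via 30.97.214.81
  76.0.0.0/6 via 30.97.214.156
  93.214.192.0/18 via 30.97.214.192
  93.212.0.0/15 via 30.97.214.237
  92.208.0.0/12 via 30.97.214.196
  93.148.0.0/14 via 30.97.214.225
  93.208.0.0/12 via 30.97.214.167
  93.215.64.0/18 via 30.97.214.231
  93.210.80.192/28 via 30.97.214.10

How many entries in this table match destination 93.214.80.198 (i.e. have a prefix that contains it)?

3

Prefixes containing 93.214.80.198:
  93.192.0.0/11 (93.192.0.0 - 93.223.255.255)
  93.208.0.0/12 (93.208.0.0 - 93.223.255.255)
  93.208.0.0/13 (93.208.0.0 - 93.215.255.255)
Total matching entries: 3.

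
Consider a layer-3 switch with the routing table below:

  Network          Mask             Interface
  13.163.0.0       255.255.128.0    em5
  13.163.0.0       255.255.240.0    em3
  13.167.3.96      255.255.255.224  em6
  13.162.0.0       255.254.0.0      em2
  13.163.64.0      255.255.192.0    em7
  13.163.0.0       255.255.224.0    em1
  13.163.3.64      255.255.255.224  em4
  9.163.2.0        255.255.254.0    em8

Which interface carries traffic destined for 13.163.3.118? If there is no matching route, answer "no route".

Routes whose prefix contains 13.163.3.118:
  13.162.0.0/15 (13.162.0.0 - 13.163.255.255) -> em2
  13.163.0.0/17 (13.163.0.0 - 13.163.127.255) -> em5
  13.163.0.0/19 (13.163.0.0 - 13.163.31.255) -> em1
  13.163.0.0/20 (13.163.0.0 - 13.163.15.255) -> em3
More-specific entries that do NOT match:
  13.167.3.96/27 (13.167.3.96 - 13.167.3.127) does not contain 13.163.3.118
  13.163.3.64/27 (13.163.3.64 - 13.163.3.95) does not contain 13.163.3.118
  9.163.2.0/23 (9.163.2.0 - 9.163.3.255) does not contain 13.163.3.118
Longest matching prefix is /20 -> interface em3.

em3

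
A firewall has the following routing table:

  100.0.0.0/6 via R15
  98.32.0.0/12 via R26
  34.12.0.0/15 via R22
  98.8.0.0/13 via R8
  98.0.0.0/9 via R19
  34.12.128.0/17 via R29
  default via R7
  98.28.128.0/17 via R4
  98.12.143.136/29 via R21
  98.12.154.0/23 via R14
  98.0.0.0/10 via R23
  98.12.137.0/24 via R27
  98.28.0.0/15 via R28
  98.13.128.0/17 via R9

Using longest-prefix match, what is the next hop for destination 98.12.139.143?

R8

Routes whose prefix contains 98.12.139.143:
  0.0.0.0/0 (default, matches everything) -> R7
  98.0.0.0/9 (98.0.0.0 - 98.127.255.255) -> R19
  98.0.0.0/10 (98.0.0.0 - 98.63.255.255) -> R23
  98.8.0.0/13 (98.8.0.0 - 98.15.255.255) -> R8
More-specific entries that do NOT match:
  98.12.143.136/29 (98.12.143.136 - 98.12.143.143) does not contain 98.12.139.143
  98.12.137.0/24 (98.12.137.0 - 98.12.137.255) does not contain 98.12.139.143
  98.12.154.0/23 (98.12.154.0 - 98.12.155.255) does not contain 98.12.139.143
  34.12.128.0/17 (34.12.128.0 - 34.12.255.255) does not contain 98.12.139.143
  98.28.128.0/17 (98.28.128.0 - 98.28.255.255) does not contain 98.12.139.143
  98.13.128.0/17 (98.13.128.0 - 98.13.255.255) does not contain 98.12.139.143
  34.12.0.0/15 (34.12.0.0 - 34.13.255.255) does not contain 98.12.139.143
  98.28.0.0/15 (98.28.0.0 - 98.29.255.255) does not contain 98.12.139.143
Longest matching prefix is /13 -> next hop R8.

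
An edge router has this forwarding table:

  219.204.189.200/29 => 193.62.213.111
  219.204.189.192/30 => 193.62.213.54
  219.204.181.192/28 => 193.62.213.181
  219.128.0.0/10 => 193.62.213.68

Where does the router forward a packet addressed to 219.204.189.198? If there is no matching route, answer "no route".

no route

No entry's prefix contains 219.204.189.198; there is no default route.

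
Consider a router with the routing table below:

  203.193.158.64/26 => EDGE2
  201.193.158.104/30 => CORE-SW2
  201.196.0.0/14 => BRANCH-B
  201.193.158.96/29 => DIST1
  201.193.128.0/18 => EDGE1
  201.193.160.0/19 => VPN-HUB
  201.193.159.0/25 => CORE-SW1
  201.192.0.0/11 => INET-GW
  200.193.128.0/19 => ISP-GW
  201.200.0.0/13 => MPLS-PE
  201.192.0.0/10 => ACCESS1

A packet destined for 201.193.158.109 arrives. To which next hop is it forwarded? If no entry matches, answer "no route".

Routes whose prefix contains 201.193.158.109:
  201.192.0.0/10 (201.192.0.0 - 201.255.255.255) -> ACCESS1
  201.192.0.0/11 (201.192.0.0 - 201.223.255.255) -> INET-GW
  201.193.128.0/18 (201.193.128.0 - 201.193.191.255) -> EDGE1
More-specific entries that do NOT match:
  201.193.158.104/30 (201.193.158.104 - 201.193.158.107) does not contain 201.193.158.109
  201.193.158.96/29 (201.193.158.96 - 201.193.158.103) does not contain 201.193.158.109
  203.193.158.64/26 (203.193.158.64 - 203.193.158.127) does not contain 201.193.158.109
  201.193.159.0/25 (201.193.159.0 - 201.193.159.127) does not contain 201.193.158.109
  201.193.160.0/19 (201.193.160.0 - 201.193.191.255) does not contain 201.193.158.109
  200.193.128.0/19 (200.193.128.0 - 200.193.159.255) does not contain 201.193.158.109
Longest matching prefix is /18 -> next hop EDGE1.

EDGE1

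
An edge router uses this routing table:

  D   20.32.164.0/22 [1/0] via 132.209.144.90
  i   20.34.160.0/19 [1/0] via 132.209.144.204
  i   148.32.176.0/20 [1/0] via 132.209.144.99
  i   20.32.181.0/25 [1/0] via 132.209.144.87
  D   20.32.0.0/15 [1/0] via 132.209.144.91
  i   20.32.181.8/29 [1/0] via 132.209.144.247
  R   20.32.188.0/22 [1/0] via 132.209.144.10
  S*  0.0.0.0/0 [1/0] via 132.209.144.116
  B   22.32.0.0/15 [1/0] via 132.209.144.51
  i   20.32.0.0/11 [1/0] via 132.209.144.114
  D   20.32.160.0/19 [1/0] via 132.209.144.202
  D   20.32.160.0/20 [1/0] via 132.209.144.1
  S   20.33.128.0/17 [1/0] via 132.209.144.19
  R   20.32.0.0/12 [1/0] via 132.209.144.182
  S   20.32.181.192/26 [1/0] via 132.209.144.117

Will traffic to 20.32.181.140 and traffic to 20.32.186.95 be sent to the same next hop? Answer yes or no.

yes

20.32.181.140: longest match 20.32.160.0/19 -> 132.209.144.202
20.32.186.95: longest match 20.32.160.0/19 -> 132.209.144.202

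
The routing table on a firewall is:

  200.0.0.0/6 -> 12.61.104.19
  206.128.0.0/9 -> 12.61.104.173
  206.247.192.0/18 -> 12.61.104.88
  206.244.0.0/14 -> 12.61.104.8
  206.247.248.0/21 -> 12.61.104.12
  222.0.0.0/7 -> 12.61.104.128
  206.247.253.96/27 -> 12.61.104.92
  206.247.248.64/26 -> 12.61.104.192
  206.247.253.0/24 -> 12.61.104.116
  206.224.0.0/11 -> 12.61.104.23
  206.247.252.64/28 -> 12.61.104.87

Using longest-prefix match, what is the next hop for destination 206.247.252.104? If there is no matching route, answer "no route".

Routes whose prefix contains 206.247.252.104:
  206.128.0.0/9 (206.128.0.0 - 206.255.255.255) -> 12.61.104.173
  206.224.0.0/11 (206.224.0.0 - 206.255.255.255) -> 12.61.104.23
  206.244.0.0/14 (206.244.0.0 - 206.247.255.255) -> 12.61.104.8
  206.247.192.0/18 (206.247.192.0 - 206.247.255.255) -> 12.61.104.88
  206.247.248.0/21 (206.247.248.0 - 206.247.255.255) -> 12.61.104.12
More-specific entries that do NOT match:
  206.247.252.64/28 (206.247.252.64 - 206.247.252.79) does not contain 206.247.252.104
  206.247.253.96/27 (206.247.253.96 - 206.247.253.127) does not contain 206.247.252.104
  206.247.248.64/26 (206.247.248.64 - 206.247.248.127) does not contain 206.247.252.104
  206.247.253.0/24 (206.247.253.0 - 206.247.253.255) does not contain 206.247.252.104
Longest matching prefix is /21 -> next hop 12.61.104.12.

12.61.104.12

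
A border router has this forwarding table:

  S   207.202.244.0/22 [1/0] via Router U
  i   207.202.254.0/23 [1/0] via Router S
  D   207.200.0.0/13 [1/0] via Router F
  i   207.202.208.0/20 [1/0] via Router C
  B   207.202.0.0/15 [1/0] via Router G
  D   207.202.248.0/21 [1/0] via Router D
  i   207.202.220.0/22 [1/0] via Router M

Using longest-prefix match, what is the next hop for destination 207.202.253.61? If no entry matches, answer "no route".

Routes whose prefix contains 207.202.253.61:
  207.200.0.0/13 (207.200.0.0 - 207.207.255.255) -> Router F
  207.202.0.0/15 (207.202.0.0 - 207.203.255.255) -> Router G
  207.202.248.0/21 (207.202.248.0 - 207.202.255.255) -> Router D
More-specific entries that do NOT match:
  207.202.254.0/23 (207.202.254.0 - 207.202.255.255) does not contain 207.202.253.61
  207.202.244.0/22 (207.202.244.0 - 207.202.247.255) does not contain 207.202.253.61
  207.202.220.0/22 (207.202.220.0 - 207.202.223.255) does not contain 207.202.253.61
Longest matching prefix is /21 -> next hop Router D.

Router D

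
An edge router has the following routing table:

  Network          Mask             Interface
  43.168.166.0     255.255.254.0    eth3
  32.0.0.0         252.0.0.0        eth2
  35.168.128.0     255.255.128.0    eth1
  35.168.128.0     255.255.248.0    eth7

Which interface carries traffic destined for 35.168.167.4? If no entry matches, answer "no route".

Routes whose prefix contains 35.168.167.4:
  32.0.0.0/6 (32.0.0.0 - 35.255.255.255) -> eth2
  35.168.128.0/17 (35.168.128.0 - 35.168.255.255) -> eth1
More-specific entries that do NOT match:
  43.168.166.0/23 (43.168.166.0 - 43.168.167.255) does not contain 35.168.167.4
  35.168.128.0/21 (35.168.128.0 - 35.168.135.255) does not contain 35.168.167.4
Longest matching prefix is /17 -> interface eth1.

eth1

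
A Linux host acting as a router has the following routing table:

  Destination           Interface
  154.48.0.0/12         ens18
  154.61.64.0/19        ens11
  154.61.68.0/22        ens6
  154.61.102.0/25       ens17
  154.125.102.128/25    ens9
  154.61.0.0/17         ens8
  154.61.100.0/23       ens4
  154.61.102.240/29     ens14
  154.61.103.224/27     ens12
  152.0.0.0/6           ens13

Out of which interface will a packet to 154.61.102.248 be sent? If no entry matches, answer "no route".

ens8

Routes whose prefix contains 154.61.102.248:
  152.0.0.0/6 (152.0.0.0 - 155.255.255.255) -> ens13
  154.48.0.0/12 (154.48.0.0 - 154.63.255.255) -> ens18
  154.61.0.0/17 (154.61.0.0 - 154.61.127.255) -> ens8
More-specific entries that do NOT match:
  154.61.102.240/29 (154.61.102.240 - 154.61.102.247) does not contain 154.61.102.248
  154.61.103.224/27 (154.61.103.224 - 154.61.103.255) does not contain 154.61.102.248
  154.61.102.0/25 (154.61.102.0 - 154.61.102.127) does not contain 154.61.102.248
  154.125.102.128/25 (154.125.102.128 - 154.125.102.255) does not contain 154.61.102.248
  154.61.100.0/23 (154.61.100.0 - 154.61.101.255) does not contain 154.61.102.248
  154.61.68.0/22 (154.61.68.0 - 154.61.71.255) does not contain 154.61.102.248
  154.61.64.0/19 (154.61.64.0 - 154.61.95.255) does not contain 154.61.102.248
Longest matching prefix is /17 -> interface ens8.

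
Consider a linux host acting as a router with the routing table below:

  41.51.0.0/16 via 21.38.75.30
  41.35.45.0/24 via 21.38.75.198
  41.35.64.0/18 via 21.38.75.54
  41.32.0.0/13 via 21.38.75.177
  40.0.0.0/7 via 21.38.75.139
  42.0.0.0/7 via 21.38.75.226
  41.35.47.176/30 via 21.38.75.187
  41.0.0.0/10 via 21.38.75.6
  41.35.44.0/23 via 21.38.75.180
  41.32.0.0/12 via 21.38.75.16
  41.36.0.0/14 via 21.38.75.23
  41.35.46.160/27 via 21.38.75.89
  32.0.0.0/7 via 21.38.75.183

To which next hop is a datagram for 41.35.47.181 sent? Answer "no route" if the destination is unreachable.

21.38.75.177

Routes whose prefix contains 41.35.47.181:
  40.0.0.0/7 (40.0.0.0 - 41.255.255.255) -> 21.38.75.139
  41.0.0.0/10 (41.0.0.0 - 41.63.255.255) -> 21.38.75.6
  41.32.0.0/12 (41.32.0.0 - 41.47.255.255) -> 21.38.75.16
  41.32.0.0/13 (41.32.0.0 - 41.39.255.255) -> 21.38.75.177
More-specific entries that do NOT match:
  41.35.47.176/30 (41.35.47.176 - 41.35.47.179) does not contain 41.35.47.181
  41.35.46.160/27 (41.35.46.160 - 41.35.46.191) does not contain 41.35.47.181
  41.35.45.0/24 (41.35.45.0 - 41.35.45.255) does not contain 41.35.47.181
  41.35.44.0/23 (41.35.44.0 - 41.35.45.255) does not contain 41.35.47.181
  41.35.64.0/18 (41.35.64.0 - 41.35.127.255) does not contain 41.35.47.181
  41.51.0.0/16 (41.51.0.0 - 41.51.255.255) does not contain 41.35.47.181
  41.36.0.0/14 (41.36.0.0 - 41.39.255.255) does not contain 41.35.47.181
Longest matching prefix is /13 -> next hop 21.38.75.177.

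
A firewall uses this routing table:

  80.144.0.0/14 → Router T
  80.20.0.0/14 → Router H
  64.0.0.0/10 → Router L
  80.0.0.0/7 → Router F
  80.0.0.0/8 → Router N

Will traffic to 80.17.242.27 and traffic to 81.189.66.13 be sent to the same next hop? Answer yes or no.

no

80.17.242.27: longest match 80.0.0.0/8 -> Router N
81.189.66.13: longest match 80.0.0.0/7 -> Router F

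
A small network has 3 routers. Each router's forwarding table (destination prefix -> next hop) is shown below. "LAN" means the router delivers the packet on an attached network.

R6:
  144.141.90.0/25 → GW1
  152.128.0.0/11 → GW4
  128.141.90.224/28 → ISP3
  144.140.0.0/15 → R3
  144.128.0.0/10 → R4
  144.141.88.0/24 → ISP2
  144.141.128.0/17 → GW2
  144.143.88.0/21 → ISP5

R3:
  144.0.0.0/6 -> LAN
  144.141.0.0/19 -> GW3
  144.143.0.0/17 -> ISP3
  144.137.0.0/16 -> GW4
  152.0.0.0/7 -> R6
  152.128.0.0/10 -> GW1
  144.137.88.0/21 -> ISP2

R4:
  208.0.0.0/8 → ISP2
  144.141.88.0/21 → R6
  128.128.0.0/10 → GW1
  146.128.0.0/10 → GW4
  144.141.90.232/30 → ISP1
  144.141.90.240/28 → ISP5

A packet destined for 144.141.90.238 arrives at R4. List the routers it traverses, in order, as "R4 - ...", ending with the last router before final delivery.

R4 - R6 - R3

At R4: longest match for 144.141.90.238 is 144.141.88.0/21 -> R6
At R6: longest match for 144.141.90.238 is 144.140.0.0/15 -> R3
At R3: longest match for 144.141.90.238 is 144.0.0.0/6 -> LAN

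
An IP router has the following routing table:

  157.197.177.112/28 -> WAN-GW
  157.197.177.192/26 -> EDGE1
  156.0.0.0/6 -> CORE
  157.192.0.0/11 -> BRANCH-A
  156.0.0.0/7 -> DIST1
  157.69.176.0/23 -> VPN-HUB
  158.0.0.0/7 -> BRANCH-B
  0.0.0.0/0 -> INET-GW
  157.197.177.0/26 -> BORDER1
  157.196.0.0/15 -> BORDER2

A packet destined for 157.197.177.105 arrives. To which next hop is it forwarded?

Routes whose prefix contains 157.197.177.105:
  0.0.0.0/0 (default, matches everything) -> INET-GW
  156.0.0.0/6 (156.0.0.0 - 159.255.255.255) -> CORE
  156.0.0.0/7 (156.0.0.0 - 157.255.255.255) -> DIST1
  157.192.0.0/11 (157.192.0.0 - 157.223.255.255) -> BRANCH-A
  157.196.0.0/15 (157.196.0.0 - 157.197.255.255) -> BORDER2
More-specific entries that do NOT match:
  157.197.177.112/28 (157.197.177.112 - 157.197.177.127) does not contain 157.197.177.105
  157.197.177.192/26 (157.197.177.192 - 157.197.177.255) does not contain 157.197.177.105
  157.197.177.0/26 (157.197.177.0 - 157.197.177.63) does not contain 157.197.177.105
  157.69.176.0/23 (157.69.176.0 - 157.69.177.255) does not contain 157.197.177.105
Longest matching prefix is /15 -> next hop BORDER2.

BORDER2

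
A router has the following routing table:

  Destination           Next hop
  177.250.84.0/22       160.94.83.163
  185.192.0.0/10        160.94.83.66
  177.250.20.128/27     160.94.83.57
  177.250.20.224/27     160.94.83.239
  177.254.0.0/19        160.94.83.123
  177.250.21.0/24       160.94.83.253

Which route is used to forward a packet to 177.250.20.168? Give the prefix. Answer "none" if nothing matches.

none

177.250.20.168 is outside every listed prefix and there is no default route.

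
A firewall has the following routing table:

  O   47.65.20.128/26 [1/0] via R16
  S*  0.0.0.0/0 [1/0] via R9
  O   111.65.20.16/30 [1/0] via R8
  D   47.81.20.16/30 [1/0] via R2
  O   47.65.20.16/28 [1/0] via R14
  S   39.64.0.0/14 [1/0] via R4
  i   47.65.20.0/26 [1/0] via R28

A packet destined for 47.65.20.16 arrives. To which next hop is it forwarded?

R14

Routes whose prefix contains 47.65.20.16:
  0.0.0.0/0 (default, matches everything) -> R9
  47.65.20.0/26 (47.65.20.0 - 47.65.20.63) -> R28
  47.65.20.16/28 (47.65.20.16 - 47.65.20.31) -> R14
More-specific entries that do NOT match:
  111.65.20.16/30 (111.65.20.16 - 111.65.20.19) does not contain 47.65.20.16
  47.81.20.16/30 (47.81.20.16 - 47.81.20.19) does not contain 47.65.20.16
Longest matching prefix is /28 -> next hop R14.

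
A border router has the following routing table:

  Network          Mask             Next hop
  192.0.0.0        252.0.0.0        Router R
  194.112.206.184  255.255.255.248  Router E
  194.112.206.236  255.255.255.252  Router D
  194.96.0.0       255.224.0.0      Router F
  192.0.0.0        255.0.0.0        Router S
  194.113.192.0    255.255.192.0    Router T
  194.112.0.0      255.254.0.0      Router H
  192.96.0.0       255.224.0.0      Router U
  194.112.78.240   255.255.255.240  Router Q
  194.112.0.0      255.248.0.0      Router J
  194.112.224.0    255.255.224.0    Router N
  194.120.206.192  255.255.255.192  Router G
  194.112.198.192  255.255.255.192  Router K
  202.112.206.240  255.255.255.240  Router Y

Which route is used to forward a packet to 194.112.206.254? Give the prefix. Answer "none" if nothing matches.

Entries matching 194.112.206.254:
  192.0.0.0/6 (192.0.0.0 - 195.255.255.255)
  194.96.0.0/11 (194.96.0.0 - 194.127.255.255)
  194.112.0.0/13 (194.112.0.0 - 194.119.255.255)
  194.112.0.0/15 (194.112.0.0 - 194.113.255.255)
Most specific is 194.112.0.0/15.

194.112.0.0/15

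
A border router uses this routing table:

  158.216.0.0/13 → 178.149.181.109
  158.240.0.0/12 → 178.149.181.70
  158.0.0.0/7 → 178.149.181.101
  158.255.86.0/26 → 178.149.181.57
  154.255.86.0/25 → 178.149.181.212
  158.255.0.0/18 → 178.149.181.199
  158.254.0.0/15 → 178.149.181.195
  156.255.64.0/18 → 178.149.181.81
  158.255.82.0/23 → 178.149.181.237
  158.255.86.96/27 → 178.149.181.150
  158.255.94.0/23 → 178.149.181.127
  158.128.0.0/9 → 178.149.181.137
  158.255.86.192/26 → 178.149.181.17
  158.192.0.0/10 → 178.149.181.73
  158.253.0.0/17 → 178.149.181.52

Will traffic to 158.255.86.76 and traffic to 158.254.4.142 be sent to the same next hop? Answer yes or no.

158.255.86.76: longest match 158.254.0.0/15 -> 178.149.181.195
158.254.4.142: longest match 158.254.0.0/15 -> 178.149.181.195

yes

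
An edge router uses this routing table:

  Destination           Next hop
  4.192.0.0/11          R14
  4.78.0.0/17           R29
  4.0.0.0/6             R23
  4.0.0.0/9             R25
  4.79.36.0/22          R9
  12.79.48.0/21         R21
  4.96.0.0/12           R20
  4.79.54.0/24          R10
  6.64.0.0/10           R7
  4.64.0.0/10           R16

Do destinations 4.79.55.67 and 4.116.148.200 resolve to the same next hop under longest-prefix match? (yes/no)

4.79.55.67: longest match 4.64.0.0/10 -> R16
4.116.148.200: longest match 4.64.0.0/10 -> R16

yes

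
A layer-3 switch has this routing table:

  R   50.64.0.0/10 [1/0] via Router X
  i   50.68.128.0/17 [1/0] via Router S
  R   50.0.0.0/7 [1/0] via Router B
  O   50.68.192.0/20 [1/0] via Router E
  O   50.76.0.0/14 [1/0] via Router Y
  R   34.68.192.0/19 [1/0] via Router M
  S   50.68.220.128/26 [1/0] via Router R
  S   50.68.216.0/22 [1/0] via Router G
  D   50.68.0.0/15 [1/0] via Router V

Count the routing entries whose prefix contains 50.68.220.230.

4

Prefixes containing 50.68.220.230:
  50.0.0.0/7 (50.0.0.0 - 51.255.255.255)
  50.64.0.0/10 (50.64.0.0 - 50.127.255.255)
  50.68.0.0/15 (50.68.0.0 - 50.69.255.255)
  50.68.128.0/17 (50.68.128.0 - 50.68.255.255)
Total matching entries: 4.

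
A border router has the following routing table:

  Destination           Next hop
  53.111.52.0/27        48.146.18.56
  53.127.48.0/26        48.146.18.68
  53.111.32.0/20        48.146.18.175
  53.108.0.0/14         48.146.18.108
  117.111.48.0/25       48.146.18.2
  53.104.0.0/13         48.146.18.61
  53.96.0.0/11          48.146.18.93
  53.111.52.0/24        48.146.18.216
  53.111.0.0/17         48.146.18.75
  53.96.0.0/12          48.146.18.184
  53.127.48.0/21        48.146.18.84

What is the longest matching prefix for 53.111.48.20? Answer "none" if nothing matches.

53.111.0.0/17

Entries matching 53.111.48.20:
  53.96.0.0/11 (53.96.0.0 - 53.127.255.255)
  53.96.0.0/12 (53.96.0.0 - 53.111.255.255)
  53.104.0.0/13 (53.104.0.0 - 53.111.255.255)
  53.108.0.0/14 (53.108.0.0 - 53.111.255.255)
  53.111.0.0/17 (53.111.0.0 - 53.111.127.255)
Most specific is 53.111.0.0/17.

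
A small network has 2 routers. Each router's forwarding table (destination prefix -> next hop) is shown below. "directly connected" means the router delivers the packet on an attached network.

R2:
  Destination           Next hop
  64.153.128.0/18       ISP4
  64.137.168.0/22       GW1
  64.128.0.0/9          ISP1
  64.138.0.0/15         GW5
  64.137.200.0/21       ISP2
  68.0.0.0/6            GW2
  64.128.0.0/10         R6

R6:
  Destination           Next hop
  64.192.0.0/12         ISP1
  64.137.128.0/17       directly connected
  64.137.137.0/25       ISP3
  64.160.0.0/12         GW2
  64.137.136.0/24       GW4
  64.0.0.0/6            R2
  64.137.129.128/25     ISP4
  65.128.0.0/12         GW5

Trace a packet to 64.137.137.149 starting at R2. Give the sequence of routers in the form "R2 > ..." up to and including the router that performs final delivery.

R2 > R6

At R2: longest match for 64.137.137.149 is 64.128.0.0/10 -> R6
At R6: longest match for 64.137.137.149 is 64.137.128.0/17 -> directly connected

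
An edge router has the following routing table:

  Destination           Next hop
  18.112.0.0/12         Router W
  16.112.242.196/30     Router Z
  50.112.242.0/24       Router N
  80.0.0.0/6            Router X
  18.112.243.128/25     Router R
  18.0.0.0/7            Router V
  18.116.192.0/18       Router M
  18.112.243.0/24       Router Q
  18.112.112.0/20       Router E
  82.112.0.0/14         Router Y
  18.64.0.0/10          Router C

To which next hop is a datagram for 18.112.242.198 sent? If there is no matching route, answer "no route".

Router W

Routes whose prefix contains 18.112.242.198:
  18.0.0.0/7 (18.0.0.0 - 19.255.255.255) -> Router V
  18.64.0.0/10 (18.64.0.0 - 18.127.255.255) -> Router C
  18.112.0.0/12 (18.112.0.0 - 18.127.255.255) -> Router W
More-specific entries that do NOT match:
  16.112.242.196/30 (16.112.242.196 - 16.112.242.199) does not contain 18.112.242.198
  18.112.243.128/25 (18.112.243.128 - 18.112.243.255) does not contain 18.112.242.198
  50.112.242.0/24 (50.112.242.0 - 50.112.242.255) does not contain 18.112.242.198
  18.112.243.0/24 (18.112.243.0 - 18.112.243.255) does not contain 18.112.242.198
  18.112.112.0/20 (18.112.112.0 - 18.112.127.255) does not contain 18.112.242.198
  18.116.192.0/18 (18.116.192.0 - 18.116.255.255) does not contain 18.112.242.198
  82.112.0.0/14 (82.112.0.0 - 82.115.255.255) does not contain 18.112.242.198
Longest matching prefix is /12 -> next hop Router W.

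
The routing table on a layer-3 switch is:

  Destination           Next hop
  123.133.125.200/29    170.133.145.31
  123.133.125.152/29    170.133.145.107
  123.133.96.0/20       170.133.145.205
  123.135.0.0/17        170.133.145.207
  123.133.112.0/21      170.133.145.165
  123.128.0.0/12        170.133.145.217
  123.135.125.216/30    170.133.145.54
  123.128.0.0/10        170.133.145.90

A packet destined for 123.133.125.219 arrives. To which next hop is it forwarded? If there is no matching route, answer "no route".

Routes whose prefix contains 123.133.125.219:
  123.128.0.0/10 (123.128.0.0 - 123.191.255.255) -> 170.133.145.90
  123.128.0.0/12 (123.128.0.0 - 123.143.255.255) -> 170.133.145.217
More-specific entries that do NOT match:
  123.135.125.216/30 (123.135.125.216 - 123.135.125.219) does not contain 123.133.125.219
  123.133.125.200/29 (123.133.125.200 - 123.133.125.207) does not contain 123.133.125.219
  123.133.125.152/29 (123.133.125.152 - 123.133.125.159) does not contain 123.133.125.219
  123.133.112.0/21 (123.133.112.0 - 123.133.119.255) does not contain 123.133.125.219
  123.133.96.0/20 (123.133.96.0 - 123.133.111.255) does not contain 123.133.125.219
  123.135.0.0/17 (123.135.0.0 - 123.135.127.255) does not contain 123.133.125.219
Longest matching prefix is /12 -> next hop 170.133.145.217.

170.133.145.217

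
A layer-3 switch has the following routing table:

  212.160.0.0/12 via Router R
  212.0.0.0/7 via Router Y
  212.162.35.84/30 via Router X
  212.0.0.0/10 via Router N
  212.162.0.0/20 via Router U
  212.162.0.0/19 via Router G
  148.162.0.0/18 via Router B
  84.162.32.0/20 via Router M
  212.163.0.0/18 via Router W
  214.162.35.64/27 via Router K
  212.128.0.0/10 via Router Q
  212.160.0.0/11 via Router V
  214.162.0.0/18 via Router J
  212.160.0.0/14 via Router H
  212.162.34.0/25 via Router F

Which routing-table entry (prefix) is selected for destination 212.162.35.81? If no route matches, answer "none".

Entries matching 212.162.35.81:
  212.0.0.0/7 (212.0.0.0 - 213.255.255.255)
  212.128.0.0/10 (212.128.0.0 - 212.191.255.255)
  212.160.0.0/11 (212.160.0.0 - 212.191.255.255)
  212.160.0.0/12 (212.160.0.0 - 212.175.255.255)
  212.160.0.0/14 (212.160.0.0 - 212.163.255.255)
Most specific is 212.160.0.0/14.

212.160.0.0/14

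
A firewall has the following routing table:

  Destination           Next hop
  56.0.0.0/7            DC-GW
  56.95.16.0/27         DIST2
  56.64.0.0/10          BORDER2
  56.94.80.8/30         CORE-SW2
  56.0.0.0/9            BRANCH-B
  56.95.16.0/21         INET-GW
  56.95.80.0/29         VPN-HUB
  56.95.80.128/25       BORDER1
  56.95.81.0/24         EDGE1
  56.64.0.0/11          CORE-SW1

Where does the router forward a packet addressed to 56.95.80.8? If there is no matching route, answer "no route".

CORE-SW1

Routes whose prefix contains 56.95.80.8:
  56.0.0.0/7 (56.0.0.0 - 57.255.255.255) -> DC-GW
  56.0.0.0/9 (56.0.0.0 - 56.127.255.255) -> BRANCH-B
  56.64.0.0/10 (56.64.0.0 - 56.127.255.255) -> BORDER2
  56.64.0.0/11 (56.64.0.0 - 56.95.255.255) -> CORE-SW1
More-specific entries that do NOT match:
  56.94.80.8/30 (56.94.80.8 - 56.94.80.11) does not contain 56.95.80.8
  56.95.80.0/29 (56.95.80.0 - 56.95.80.7) does not contain 56.95.80.8
  56.95.16.0/27 (56.95.16.0 - 56.95.16.31) does not contain 56.95.80.8
  56.95.80.128/25 (56.95.80.128 - 56.95.80.255) does not contain 56.95.80.8
  56.95.81.0/24 (56.95.81.0 - 56.95.81.255) does not contain 56.95.80.8
  56.95.16.0/21 (56.95.16.0 - 56.95.23.255) does not contain 56.95.80.8
Longest matching prefix is /11 -> next hop CORE-SW1.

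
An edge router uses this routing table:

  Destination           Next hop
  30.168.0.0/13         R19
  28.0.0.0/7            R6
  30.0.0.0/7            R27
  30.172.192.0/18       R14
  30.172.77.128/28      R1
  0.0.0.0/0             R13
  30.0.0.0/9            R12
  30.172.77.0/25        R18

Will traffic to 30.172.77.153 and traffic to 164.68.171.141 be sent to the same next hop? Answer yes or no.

no

30.172.77.153: longest match 30.168.0.0/13 -> R19
164.68.171.141: longest match 0.0.0.0/0 -> R13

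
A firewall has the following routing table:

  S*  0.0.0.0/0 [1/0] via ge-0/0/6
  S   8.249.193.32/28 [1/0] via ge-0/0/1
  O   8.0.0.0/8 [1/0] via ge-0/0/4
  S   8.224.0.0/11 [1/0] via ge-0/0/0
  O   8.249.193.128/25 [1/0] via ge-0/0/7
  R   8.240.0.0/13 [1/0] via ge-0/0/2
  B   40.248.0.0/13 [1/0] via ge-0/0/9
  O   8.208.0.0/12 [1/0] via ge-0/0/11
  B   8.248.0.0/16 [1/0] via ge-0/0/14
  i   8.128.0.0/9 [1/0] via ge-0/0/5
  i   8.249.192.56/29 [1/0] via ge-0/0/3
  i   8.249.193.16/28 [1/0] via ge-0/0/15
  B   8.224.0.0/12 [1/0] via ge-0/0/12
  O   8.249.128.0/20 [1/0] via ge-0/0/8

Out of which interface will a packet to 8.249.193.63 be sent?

ge-0/0/0

Routes whose prefix contains 8.249.193.63:
  0.0.0.0/0 (default, matches everything) -> ge-0/0/6
  8.0.0.0/8 (8.0.0.0 - 8.255.255.255) -> ge-0/0/4
  8.128.0.0/9 (8.128.0.0 - 8.255.255.255) -> ge-0/0/5
  8.224.0.0/11 (8.224.0.0 - 8.255.255.255) -> ge-0/0/0
More-specific entries that do NOT match:
  8.249.192.56/29 (8.249.192.56 - 8.249.192.63) does not contain 8.249.193.63
  8.249.193.32/28 (8.249.193.32 - 8.249.193.47) does not contain 8.249.193.63
  8.249.193.16/28 (8.249.193.16 - 8.249.193.31) does not contain 8.249.193.63
  8.249.193.128/25 (8.249.193.128 - 8.249.193.255) does not contain 8.249.193.63
  8.249.128.0/20 (8.249.128.0 - 8.249.143.255) does not contain 8.249.193.63
  8.248.0.0/16 (8.248.0.0 - 8.248.255.255) does not contain 8.249.193.63
  8.240.0.0/13 (8.240.0.0 - 8.247.255.255) does not contain 8.249.193.63
  40.248.0.0/13 (40.248.0.0 - 40.255.255.255) does not contain 8.249.193.63
  8.208.0.0/12 (8.208.0.0 - 8.223.255.255) does not contain 8.249.193.63
  8.224.0.0/12 (8.224.0.0 - 8.239.255.255) does not contain 8.249.193.63
Longest matching prefix is /11 -> interface ge-0/0/0.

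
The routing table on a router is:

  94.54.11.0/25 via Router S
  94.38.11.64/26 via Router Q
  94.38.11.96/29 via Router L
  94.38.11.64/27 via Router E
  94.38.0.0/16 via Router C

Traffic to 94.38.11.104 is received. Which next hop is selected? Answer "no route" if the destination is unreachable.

Router Q

Routes whose prefix contains 94.38.11.104:
  94.38.0.0/16 (94.38.0.0 - 94.38.255.255) -> Router C
  94.38.11.64/26 (94.38.11.64 - 94.38.11.127) -> Router Q
More-specific entries that do NOT match:
  94.38.11.96/29 (94.38.11.96 - 94.38.11.103) does not contain 94.38.11.104
  94.38.11.64/27 (94.38.11.64 - 94.38.11.95) does not contain 94.38.11.104
Longest matching prefix is /26 -> next hop Router Q.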